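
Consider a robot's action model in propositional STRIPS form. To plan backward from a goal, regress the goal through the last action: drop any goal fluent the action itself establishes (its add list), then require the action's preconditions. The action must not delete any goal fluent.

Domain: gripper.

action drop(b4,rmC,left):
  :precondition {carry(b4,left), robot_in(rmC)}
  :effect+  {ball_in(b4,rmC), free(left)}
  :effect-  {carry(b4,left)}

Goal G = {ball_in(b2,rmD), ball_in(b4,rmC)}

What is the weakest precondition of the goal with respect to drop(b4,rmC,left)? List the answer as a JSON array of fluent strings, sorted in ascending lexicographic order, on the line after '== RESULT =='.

Compute (G \ add) ∪ pre:
  G ∩ del = {}  (empty — regression defined)
  G \ add = {ball_in(b2,rmD), ball_in(b4,rmC)} \ {ball_in(b4,rmC), free(left)} = {ball_in(b2,rmD)}
  ∪ pre   = {ball_in(b2,rmD)} ∪ {carry(b4,left), robot_in(rmC)}
          = {ball_in(b2,rmD), carry(b4,left), robot_in(rmC)}

== RESULT ==
["ball_in(b2,rmD)", "carry(b4,left)", "robot_in(rmC)"]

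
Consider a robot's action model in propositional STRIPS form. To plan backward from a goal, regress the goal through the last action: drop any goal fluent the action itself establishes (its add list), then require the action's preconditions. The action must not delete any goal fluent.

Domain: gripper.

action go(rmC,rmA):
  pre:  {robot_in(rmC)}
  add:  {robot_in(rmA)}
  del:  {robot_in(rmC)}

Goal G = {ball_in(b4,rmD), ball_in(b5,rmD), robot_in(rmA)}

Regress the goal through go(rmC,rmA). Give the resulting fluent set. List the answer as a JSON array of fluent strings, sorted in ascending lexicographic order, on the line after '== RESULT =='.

Compute (G \ add) ∪ pre:
  G ∩ del = {}  (empty — regression defined)
  G \ add = {ball_in(b4,rmD), ball_in(b5,rmD), robot_in(rmA)} \ {robot_in(rmA)} = {ball_in(b4,rmD), ball_in(b5,rmD)}
  ∪ pre   = {ball_in(b4,rmD), ball_in(b5,rmD)} ∪ {robot_in(rmC)}
          = {ball_in(b4,rmD), ball_in(b5,rmD), robot_in(rmC)}

== RESULT ==
["ball_in(b4,rmD)", "ball_in(b5,rmD)", "robot_in(rmC)"]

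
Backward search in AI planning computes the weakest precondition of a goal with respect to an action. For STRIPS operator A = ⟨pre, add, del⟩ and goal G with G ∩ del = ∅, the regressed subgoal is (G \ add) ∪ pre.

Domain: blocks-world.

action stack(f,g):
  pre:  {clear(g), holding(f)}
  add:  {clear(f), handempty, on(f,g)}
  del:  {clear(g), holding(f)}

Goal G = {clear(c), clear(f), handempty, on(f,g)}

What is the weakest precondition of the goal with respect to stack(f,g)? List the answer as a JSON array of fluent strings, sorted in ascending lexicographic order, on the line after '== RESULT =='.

Regress:
  G ∩ del = {}  (empty — regression defined)
  G \ add = {clear(c), clear(f), handempty, on(f,g)} \ {clear(f), handempty, on(f,g)} = {clear(c)}
  ∪ pre   = {clear(c)} ∪ {clear(g), holding(f)}
          = {clear(c), clear(g), holding(f)}

== RESULT ==
["clear(c)", "clear(g)", "holding(f)"]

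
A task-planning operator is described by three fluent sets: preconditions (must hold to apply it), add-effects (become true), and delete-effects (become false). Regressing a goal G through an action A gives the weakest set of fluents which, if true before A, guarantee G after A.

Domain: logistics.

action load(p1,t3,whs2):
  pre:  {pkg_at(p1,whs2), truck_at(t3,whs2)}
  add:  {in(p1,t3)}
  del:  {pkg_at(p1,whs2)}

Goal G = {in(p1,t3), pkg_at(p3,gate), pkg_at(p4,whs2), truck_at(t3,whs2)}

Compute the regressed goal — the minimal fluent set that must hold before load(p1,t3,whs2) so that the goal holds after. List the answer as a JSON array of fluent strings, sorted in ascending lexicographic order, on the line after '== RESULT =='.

Regress:
  G ∩ del = {}  (empty — regression defined)
  G \ add = {in(p1,t3), pkg_at(p3,gate), pkg_at(p4,whs2), truck_at(t3,whs2)} \ {in(p1,t3)} = {pkg_at(p3,gate), pkg_at(p4,whs2), truck_at(t3,whs2)}
  ∪ pre   = {pkg_at(p3,gate), pkg_at(p4,whs2), truck_at(t3,whs2)} ∪ {pkg_at(p1,whs2), truck_at(t3,whs2)}
          = {pkg_at(p1,whs2), pkg_at(p3,gate), pkg_at(p4,whs2), truck_at(t3,whs2)}

== RESULT ==
["pkg_at(p1,whs2)", "pkg_at(p3,gate)", "pkg_at(p4,whs2)", "truck_at(t3,whs2)"]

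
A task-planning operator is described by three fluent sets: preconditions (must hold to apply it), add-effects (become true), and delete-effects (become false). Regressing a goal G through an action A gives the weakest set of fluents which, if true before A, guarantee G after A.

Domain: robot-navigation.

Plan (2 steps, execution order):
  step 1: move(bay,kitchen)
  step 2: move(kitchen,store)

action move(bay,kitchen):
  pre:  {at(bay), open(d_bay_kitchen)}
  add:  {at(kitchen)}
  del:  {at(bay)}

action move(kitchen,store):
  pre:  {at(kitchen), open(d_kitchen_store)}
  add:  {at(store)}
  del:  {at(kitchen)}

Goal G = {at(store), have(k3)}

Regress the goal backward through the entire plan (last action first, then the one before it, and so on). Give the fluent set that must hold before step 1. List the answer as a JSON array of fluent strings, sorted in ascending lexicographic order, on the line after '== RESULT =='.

Work backward from the goal:
  through step 2 (move(kitchen,store)): drop {at(store)}, keep {have(k3)}, require {at(kitchen), open(d_kitchen_store)}
    → {at(kitchen), have(k3), open(d_kitchen_store)}
  through step 1 (move(bay,kitchen)): drop {at(kitchen)}, keep {have(k3), open(d_kitchen_store)}, require {at(bay), open(d_bay_kitchen)}
    → {at(bay), have(k3), open(d_bay_kitchen), open(d_kitchen_store)}

== RESULT ==
["at(bay)", "have(k3)", "open(d_bay_kitchen)", "open(d_kitchen_store)"]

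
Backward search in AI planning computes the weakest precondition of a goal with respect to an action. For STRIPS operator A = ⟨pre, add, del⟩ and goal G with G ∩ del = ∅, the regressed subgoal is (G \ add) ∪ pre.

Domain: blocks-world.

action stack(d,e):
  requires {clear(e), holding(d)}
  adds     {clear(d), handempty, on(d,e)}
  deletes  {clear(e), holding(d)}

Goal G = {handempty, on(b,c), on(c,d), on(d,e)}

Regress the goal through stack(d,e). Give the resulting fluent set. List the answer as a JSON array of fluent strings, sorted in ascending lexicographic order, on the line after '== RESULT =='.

Compute (G \ add) ∪ pre:
  G ∩ del = {}  (empty — regression defined)
  G \ add = {handempty, on(b,c), on(c,d), on(d,e)} \ {clear(d), handempty, on(d,e)} = {on(b,c), on(c,d)}
  ∪ pre   = {on(b,c), on(c,d)} ∪ {clear(e), holding(d)}
          = {clear(e), holding(d), on(b,c), on(c,d)}

== RESULT ==
["clear(e)", "holding(d)", "on(b,c)", "on(c,d)"]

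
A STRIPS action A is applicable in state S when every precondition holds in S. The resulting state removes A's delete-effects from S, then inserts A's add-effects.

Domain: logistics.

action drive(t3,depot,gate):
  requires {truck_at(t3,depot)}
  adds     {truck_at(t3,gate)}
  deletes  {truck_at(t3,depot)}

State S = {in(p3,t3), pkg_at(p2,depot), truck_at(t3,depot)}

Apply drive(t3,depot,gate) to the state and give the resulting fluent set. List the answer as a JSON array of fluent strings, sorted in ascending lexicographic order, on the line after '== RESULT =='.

Progress:
  pre ⊆ S: {truck_at(t3,depot)} ⊆ S  — applicable
  S \ del = {in(p3,t3), pkg_at(p2,depot)}
  ∪ add   = {in(p3,t3), pkg_at(p2,depot), truck_at(t3,gate)}

== RESULT ==
["in(p3,t3)", "pkg_at(p2,depot)", "truck_at(t3,gate)"]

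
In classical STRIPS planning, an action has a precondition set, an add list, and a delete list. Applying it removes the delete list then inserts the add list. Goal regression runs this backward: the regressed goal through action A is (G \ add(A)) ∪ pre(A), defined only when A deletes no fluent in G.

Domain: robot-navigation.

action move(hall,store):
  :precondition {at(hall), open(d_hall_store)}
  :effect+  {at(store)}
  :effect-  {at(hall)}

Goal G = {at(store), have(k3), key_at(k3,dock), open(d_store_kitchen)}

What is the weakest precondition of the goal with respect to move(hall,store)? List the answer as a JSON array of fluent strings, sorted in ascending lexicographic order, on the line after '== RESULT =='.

Compute (G \ add) ∪ pre:
  G ∩ del = {}  (empty — regression defined)
  G \ add = {at(store), have(k3), key_at(k3,dock), open(d_store_kitchen)} \ {at(store)} = {have(k3), key_at(k3,dock), open(d_store_kitchen)}
  ∪ pre   = {have(k3), key_at(k3,dock), open(d_store_kitchen)} ∪ {at(hall), open(d_hall_store)}
          = {at(hall), have(k3), key_at(k3,dock), open(d_hall_store), open(d_store_kitchen)}

== RESULT ==
["at(hall)", "have(k3)", "key_at(k3,dock)", "open(d_hall_store)", "open(d_store_kitchen)"]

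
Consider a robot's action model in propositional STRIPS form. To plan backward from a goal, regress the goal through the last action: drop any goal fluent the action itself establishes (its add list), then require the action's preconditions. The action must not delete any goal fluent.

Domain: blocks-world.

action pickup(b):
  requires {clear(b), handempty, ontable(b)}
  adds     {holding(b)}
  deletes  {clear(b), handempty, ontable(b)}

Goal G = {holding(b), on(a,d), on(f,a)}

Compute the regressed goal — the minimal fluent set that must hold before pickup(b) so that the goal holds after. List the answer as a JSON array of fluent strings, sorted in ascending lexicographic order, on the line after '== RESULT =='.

Compute (G \ add) ∪ pre:
  G ∩ del = {}  (empty — regression defined)
  G \ add = {holding(b), on(a,d), on(f,a)} \ {holding(b)} = {on(a,d), on(f,a)}
  ∪ pre   = {on(a,d), on(f,a)} ∪ {clear(b), handempty, ontable(b)}
          = {clear(b), handempty, on(a,d), on(f,a), ontable(b)}

== RESULT ==
["clear(b)", "handempty", "on(a,d)", "on(f,a)", "ontable(b)"]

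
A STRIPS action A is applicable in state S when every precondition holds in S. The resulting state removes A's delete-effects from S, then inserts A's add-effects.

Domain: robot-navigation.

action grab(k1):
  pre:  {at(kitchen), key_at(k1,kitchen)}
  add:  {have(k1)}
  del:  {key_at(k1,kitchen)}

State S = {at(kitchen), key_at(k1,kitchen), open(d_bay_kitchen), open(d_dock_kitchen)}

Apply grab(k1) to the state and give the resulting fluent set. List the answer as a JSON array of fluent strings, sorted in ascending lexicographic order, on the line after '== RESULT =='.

Progress:
  pre ⊆ S: {at(kitchen), key_at(k1,kitchen)} ⊆ S  — applicable
  S \ del = {at(kitchen), open(d_bay_kitchen), open(d_dock_kitchen)}
  ∪ add   = {at(kitchen), have(k1), open(d_bay_kitchen), open(d_dock_kitchen)}

== RESULT ==
["at(kitchen)", "have(k1)", "open(d_bay_kitchen)", "open(d_dock_kitchen)"]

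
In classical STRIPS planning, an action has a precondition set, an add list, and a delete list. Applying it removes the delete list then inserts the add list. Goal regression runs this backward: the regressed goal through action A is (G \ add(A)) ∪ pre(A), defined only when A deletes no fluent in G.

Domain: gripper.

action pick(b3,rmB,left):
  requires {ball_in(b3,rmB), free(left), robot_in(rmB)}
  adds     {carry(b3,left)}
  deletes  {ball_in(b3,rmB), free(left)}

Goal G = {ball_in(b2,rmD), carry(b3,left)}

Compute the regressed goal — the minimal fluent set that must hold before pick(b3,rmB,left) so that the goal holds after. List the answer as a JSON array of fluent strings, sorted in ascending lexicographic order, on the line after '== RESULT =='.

Compute (G \ add) ∪ pre:
  G ∩ del = {}  (empty — regression defined)
  G \ add = {ball_in(b2,rmD), carry(b3,left)} \ {carry(b3,left)} = {ball_in(b2,rmD)}
  ∪ pre   = {ball_in(b2,rmD)} ∪ {ball_in(b3,rmB), free(left), robot_in(rmB)}
          = {ball_in(b2,rmD), ball_in(b3,rmB), free(left), robot_in(rmB)}

== RESULT ==
["ball_in(b2,rmD)", "ball_in(b3,rmB)", "free(left)", "robot_in(rmB)"]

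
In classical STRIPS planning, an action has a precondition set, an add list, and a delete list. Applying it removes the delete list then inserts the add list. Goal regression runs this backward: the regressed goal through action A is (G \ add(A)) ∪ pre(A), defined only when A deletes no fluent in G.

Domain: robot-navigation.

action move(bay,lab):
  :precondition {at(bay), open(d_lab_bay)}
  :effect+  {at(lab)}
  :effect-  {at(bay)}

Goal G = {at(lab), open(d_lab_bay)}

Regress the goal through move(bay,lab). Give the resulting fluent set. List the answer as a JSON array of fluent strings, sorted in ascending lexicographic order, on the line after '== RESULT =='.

Compute (G \ add) ∪ pre:
  G ∩ del = {}  (empty — regression defined)
  G \ add = {at(lab), open(d_lab_bay)} \ {at(lab)} = {open(d_lab_bay)}
  ∪ pre   = {open(d_lab_bay)} ∪ {at(bay), open(d_lab_bay)}
          = {at(bay), open(d_lab_bay)}

== RESULT ==
["at(bay)", "open(d_lab_bay)"]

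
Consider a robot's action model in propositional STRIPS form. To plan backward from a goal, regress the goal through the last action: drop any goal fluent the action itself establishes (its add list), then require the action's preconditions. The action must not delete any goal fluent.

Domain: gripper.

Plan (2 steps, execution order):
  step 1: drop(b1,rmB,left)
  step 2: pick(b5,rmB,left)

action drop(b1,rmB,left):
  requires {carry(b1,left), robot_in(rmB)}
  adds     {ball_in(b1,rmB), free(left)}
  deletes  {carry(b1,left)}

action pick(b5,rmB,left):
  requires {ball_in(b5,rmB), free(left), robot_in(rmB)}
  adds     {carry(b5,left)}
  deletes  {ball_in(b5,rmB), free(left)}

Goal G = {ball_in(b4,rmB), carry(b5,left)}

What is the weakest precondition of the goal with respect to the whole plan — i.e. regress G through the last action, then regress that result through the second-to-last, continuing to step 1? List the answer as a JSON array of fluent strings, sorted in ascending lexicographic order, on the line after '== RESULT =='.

Work backward from the goal:
  through step 2 (pick(b5,rmB,left)): drop {carry(b5,left)}, keep {ball_in(b4,rmB)}, require {ball_in(b5,rmB), free(left), robot_in(rmB)}
    → {ball_in(b4,rmB), ball_in(b5,rmB), free(left), robot_in(rmB)}
  through step 1 (drop(b1,rmB,left)): drop {free(left)}, keep {ball_in(b4,rmB), ball_in(b5,rmB), robot_in(rmB)}, require {carry(b1,left), robot_in(rmB)}
    → {ball_in(b4,rmB), ball_in(b5,rmB), carry(b1,left), robot_in(rmB)}

== RESULT ==
["ball_in(b4,rmB)", "ball_in(b5,rmB)", "carry(b1,left)", "robot_in(rmB)"]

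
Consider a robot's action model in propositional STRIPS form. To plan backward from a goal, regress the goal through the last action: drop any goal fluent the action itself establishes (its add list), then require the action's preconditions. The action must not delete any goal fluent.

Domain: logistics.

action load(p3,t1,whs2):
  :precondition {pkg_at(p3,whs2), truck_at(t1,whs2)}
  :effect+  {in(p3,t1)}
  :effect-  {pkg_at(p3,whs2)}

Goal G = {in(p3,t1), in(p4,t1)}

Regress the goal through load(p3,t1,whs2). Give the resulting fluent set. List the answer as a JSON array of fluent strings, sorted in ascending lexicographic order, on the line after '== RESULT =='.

Regress:
  G ∩ del = {}  (empty — regression defined)
  G \ add = {in(p3,t1), in(p4,t1)} \ {in(p3,t1)} = {in(p4,t1)}
  ∪ pre   = {in(p4,t1)} ∪ {pkg_at(p3,whs2), truck_at(t1,whs2)}
          = {in(p4,t1), pkg_at(p3,whs2), truck_at(t1,whs2)}

== RESULT ==
["in(p4,t1)", "pkg_at(p3,whs2)", "truck_at(t1,whs2)"]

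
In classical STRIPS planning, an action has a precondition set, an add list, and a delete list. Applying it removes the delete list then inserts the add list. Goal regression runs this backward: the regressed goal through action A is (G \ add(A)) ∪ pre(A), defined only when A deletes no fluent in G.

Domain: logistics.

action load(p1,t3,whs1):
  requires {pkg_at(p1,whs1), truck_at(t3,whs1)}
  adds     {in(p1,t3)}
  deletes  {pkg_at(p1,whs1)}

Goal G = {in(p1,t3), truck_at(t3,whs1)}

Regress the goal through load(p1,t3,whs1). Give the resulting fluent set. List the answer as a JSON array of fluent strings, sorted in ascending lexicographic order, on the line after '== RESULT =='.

Regress:
  G ∩ del = {}  (empty — regression defined)
  G \ add = {in(p1,t3), truck_at(t3,whs1)} \ {in(p1,t3)} = {truck_at(t3,whs1)}
  ∪ pre   = {truck_at(t3,whs1)} ∪ {pkg_at(p1,whs1), truck_at(t3,whs1)}
          = {pkg_at(p1,whs1), truck_at(t3,whs1)}

== RESULT ==
["pkg_at(p1,whs1)", "truck_at(t3,whs1)"]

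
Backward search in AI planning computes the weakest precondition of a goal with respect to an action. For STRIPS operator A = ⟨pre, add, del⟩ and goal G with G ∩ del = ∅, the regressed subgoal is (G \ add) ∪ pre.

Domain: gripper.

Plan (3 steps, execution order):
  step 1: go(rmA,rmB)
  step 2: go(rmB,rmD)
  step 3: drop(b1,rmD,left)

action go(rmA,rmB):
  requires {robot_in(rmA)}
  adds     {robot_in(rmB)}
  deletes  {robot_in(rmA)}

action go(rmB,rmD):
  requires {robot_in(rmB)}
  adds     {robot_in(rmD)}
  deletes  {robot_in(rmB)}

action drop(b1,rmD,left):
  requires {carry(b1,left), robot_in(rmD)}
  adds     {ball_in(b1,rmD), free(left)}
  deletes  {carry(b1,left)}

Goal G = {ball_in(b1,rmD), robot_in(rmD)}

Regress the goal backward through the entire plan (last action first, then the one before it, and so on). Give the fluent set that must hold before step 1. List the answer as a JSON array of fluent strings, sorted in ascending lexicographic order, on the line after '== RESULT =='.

Work backward from the goal:
  through step 3 (drop(b1,rmD,left)): drop {ball_in(b1,rmD)}, keep {robot_in(rmD)}, require {carry(b1,left), robot_in(rmD)}
    → {carry(b1,left), robot_in(rmD)}
  through step 2 (go(rmB,rmD)): drop {robot_in(rmD)}, keep {carry(b1,left)}, require {robot_in(rmB)}
    → {carry(b1,left), robot_in(rmB)}
  through step 1 (go(rmA,rmB)): drop {robot_in(rmB)}, keep {carry(b1,left)}, require {robot_in(rmA)}
    → {carry(b1,left), robot_in(rmA)}

== RESULT ==
["carry(b1,left)", "robot_in(rmA)"]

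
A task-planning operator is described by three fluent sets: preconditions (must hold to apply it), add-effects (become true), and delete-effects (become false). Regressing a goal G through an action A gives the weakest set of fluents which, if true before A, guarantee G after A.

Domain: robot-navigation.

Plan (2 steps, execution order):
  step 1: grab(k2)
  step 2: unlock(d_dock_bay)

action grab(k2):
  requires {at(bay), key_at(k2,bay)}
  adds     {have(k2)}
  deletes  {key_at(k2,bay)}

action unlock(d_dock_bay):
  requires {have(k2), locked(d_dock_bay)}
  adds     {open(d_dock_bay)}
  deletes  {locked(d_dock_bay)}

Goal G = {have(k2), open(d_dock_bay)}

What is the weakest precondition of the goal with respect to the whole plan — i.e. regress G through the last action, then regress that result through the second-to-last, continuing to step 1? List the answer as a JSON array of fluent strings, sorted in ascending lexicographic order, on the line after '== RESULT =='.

Work backward from the goal:
  through step 2 (unlock(d_dock_bay)): drop {open(d_dock_bay)}, keep {have(k2)}, require {have(k2), locked(d_dock_bay)}
    → {have(k2), locked(d_dock_bay)}
  through step 1 (grab(k2)): drop {have(k2)}, keep {locked(d_dock_bay)}, require {at(bay), key_at(k2,bay)}
    → {at(bay), key_at(k2,bay), locked(d_dock_bay)}

== RESULT ==
["at(bay)", "key_at(k2,bay)", "locked(d_dock_bay)"]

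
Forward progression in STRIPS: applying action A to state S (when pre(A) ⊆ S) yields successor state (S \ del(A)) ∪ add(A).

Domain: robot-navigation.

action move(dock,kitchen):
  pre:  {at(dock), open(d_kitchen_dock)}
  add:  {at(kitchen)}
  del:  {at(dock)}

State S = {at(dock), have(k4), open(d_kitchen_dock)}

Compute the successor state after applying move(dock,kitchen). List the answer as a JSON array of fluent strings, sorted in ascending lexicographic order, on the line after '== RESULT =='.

Compute (S \ del) ∪ add:
  pre ⊆ S: {at(dock), open(d_kitchen_dock)} ⊆ S  — applicable
  S \ del = {have(k4), open(d_kitchen_dock)}
  ∪ add   = {at(kitchen), have(k4), open(d_kitchen_dock)}

== RESULT ==
["at(kitchen)", "have(k4)", "open(d_kitchen_dock)"]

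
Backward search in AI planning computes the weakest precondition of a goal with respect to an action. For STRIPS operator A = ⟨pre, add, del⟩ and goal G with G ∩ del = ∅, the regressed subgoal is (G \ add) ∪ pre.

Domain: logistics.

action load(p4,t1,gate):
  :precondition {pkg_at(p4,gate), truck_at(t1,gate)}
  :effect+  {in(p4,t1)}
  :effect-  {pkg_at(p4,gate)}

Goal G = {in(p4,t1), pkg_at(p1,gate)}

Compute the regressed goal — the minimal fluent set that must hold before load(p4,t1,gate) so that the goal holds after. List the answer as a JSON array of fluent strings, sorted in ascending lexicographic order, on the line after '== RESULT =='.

Regress:
  G ∩ del = {}  (empty — regression defined)
  G \ add = {in(p4,t1), pkg_at(p1,gate)} \ {in(p4,t1)} = {pkg_at(p1,gate)}
  ∪ pre   = {pkg_at(p1,gate)} ∪ {pkg_at(p4,gate), truck_at(t1,gate)}
          = {pkg_at(p1,gate), pkg_at(p4,gate), truck_at(t1,gate)}

== RESULT ==
["pkg_at(p1,gate)", "pkg_at(p4,gate)", "truck_at(t1,gate)"]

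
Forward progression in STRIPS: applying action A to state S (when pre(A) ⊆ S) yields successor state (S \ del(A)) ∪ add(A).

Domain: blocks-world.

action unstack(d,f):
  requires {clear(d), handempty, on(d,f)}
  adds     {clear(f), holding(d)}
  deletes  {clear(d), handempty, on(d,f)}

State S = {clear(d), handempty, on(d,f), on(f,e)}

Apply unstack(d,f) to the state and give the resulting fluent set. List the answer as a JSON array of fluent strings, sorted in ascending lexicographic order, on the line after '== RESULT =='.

Compute (S \ del) ∪ add:
  pre ⊆ S: {clear(d), handempty, on(d,f)} ⊆ S  — applicable
  S \ del = {on(f,e)}
  ∪ add   = {clear(f), holding(d), on(f,e)}

== RESULT ==
["clear(f)", "holding(d)", "on(f,e)"]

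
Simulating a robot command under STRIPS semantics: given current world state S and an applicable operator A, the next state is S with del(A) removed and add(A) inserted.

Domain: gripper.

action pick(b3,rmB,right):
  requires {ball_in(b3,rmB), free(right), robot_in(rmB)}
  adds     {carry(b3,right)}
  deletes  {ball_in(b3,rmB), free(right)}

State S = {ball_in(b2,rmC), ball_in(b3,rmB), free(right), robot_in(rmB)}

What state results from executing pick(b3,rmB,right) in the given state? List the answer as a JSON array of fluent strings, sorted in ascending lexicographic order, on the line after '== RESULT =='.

Progress:
  pre ⊆ S: {ball_in(b3,rmB), free(right), robot_in(rmB)} ⊆ S  — applicable
  S \ del = {ball_in(b2,rmC), robot_in(rmB)}
  ∪ add   = {ball_in(b2,rmC), carry(b3,right), robot_in(rmB)}

== RESULT ==
["ball_in(b2,rmC)", "carry(b3,right)", "robot_in(rmB)"]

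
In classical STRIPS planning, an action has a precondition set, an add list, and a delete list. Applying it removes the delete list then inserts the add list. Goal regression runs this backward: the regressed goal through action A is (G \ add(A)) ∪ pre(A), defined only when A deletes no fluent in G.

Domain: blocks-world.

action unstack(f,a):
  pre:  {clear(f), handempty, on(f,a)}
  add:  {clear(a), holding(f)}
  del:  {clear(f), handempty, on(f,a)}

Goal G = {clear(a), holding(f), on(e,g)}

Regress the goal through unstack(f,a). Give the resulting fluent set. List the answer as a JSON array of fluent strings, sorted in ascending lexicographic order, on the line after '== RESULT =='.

Regress:
  G ∩ del = {}  (empty — regression defined)
  G \ add = {clear(a), holding(f), on(e,g)} \ {clear(a), holding(f)} = {on(e,g)}
  ∪ pre   = {on(e,g)} ∪ {clear(f), handempty, on(f,a)}
          = {clear(f), handempty, on(e,g), on(f,a)}

== RESULT ==
["clear(f)", "handempty", "on(e,g)", "on(f,a)"]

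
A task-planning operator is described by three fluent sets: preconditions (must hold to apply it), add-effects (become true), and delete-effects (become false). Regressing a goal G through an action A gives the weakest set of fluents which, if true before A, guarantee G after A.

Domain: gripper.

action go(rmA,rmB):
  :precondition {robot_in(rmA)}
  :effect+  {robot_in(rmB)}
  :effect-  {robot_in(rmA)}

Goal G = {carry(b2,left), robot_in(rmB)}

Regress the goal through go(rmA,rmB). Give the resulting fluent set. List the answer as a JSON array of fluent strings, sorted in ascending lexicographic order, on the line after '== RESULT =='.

Compute (G \ add) ∪ pre:
  G ∩ del = {}  (empty — regression defined)
  G \ add = {carry(b2,left), robot_in(rmB)} \ {robot_in(rmB)} = {carry(b2,left)}
  ∪ pre   = {carry(b2,left)} ∪ {robot_in(rmA)}
          = {carry(b2,left), robot_in(rmA)}

== RESULT ==
["carry(b2,left)", "robot_in(rmA)"]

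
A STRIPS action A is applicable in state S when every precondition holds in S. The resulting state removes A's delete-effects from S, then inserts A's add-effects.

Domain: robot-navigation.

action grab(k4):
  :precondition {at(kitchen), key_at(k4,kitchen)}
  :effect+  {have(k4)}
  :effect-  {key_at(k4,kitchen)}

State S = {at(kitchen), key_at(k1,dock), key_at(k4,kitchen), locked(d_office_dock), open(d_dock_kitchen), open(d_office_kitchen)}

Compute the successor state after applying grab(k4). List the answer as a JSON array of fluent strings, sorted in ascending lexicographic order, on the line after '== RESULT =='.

Progress:
  pre ⊆ S: {at(kitchen), key_at(k4,kitchen)} ⊆ S  — applicable
  S \ del = {at(kitchen), key_at(k1,dock), locked(d_office_dock), open(d_dock_kitchen), open(d_office_kitchen)}
  ∪ add   = {at(kitchen), have(k4), key_at(k1,dock), locked(d_office_dock), open(d_dock_kitchen), open(d_office_kitchen)}

== RESULT ==
["at(kitchen)", "have(k4)", "key_at(k1,dock)", "locked(d_office_dock)", "open(d_dock_kitchen)", "open(d_office_kitchen)"]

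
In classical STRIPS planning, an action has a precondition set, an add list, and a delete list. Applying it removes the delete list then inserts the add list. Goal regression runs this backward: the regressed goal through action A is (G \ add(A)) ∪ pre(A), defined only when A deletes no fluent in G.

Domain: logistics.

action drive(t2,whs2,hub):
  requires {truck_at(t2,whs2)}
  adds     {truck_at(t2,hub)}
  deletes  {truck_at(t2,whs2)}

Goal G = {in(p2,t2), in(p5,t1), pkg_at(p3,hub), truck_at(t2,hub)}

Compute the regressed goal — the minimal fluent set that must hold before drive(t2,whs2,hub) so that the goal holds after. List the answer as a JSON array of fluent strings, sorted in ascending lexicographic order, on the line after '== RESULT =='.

Regress:
  G ∩ del = {}  (empty — regression defined)
  G \ add = {in(p2,t2), in(p5,t1), pkg_at(p3,hub), truck_at(t2,hub)} \ {truck_at(t2,hub)} = {in(p2,t2), in(p5,t1), pkg_at(p3,hub)}
  ∪ pre   = {in(p2,t2), in(p5,t1), pkg_at(p3,hub)} ∪ {truck_at(t2,whs2)}
          = {in(p2,t2), in(p5,t1), pkg_at(p3,hub), truck_at(t2,whs2)}

== RESULT ==
["in(p2,t2)", "in(p5,t1)", "pkg_at(p3,hub)", "truck_at(t2,whs2)"]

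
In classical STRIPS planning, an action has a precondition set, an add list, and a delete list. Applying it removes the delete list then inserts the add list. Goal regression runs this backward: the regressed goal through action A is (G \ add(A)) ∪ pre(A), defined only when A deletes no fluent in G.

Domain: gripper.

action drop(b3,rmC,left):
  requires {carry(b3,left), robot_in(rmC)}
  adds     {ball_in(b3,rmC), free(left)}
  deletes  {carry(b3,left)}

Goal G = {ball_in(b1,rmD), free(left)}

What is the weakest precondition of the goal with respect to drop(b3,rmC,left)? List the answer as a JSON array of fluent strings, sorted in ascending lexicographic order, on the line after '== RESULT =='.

Compute (G \ add) ∪ pre:
  G ∩ del = {}  (empty — regression defined)
  G \ add = {ball_in(b1,rmD), free(left)} \ {ball_in(b3,rmC), free(left)} = {ball_in(b1,rmD)}
  ∪ pre   = {ball_in(b1,rmD)} ∪ {carry(b3,left), robot_in(rmC)}
          = {ball_in(b1,rmD), carry(b3,left), robot_in(rmC)}

== RESULT ==
["ball_in(b1,rmD)", "carry(b3,left)", "robot_in(rmC)"]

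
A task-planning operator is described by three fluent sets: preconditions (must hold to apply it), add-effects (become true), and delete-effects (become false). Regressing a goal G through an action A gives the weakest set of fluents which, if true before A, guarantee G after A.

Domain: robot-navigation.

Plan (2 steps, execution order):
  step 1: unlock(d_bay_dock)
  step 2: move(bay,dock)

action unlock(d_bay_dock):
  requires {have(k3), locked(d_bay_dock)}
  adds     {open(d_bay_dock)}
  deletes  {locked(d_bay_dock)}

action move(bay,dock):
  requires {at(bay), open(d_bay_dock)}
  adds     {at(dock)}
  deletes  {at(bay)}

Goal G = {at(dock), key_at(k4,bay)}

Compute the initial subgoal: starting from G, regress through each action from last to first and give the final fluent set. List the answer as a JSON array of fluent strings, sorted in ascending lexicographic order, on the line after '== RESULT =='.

Work backward from the goal:
  through step 2 (move(bay,dock)): drop {at(dock)}, keep {key_at(k4,bay)}, require {at(bay), open(d_bay_dock)}
    → {at(bay), key_at(k4,bay), open(d_bay_dock)}
  through step 1 (unlock(d_bay_dock)): drop {open(d_bay_dock)}, keep {at(bay), key_at(k4,bay)}, require {have(k3), locked(d_bay_dock)}
    → {at(bay), have(k3), key_at(k4,bay), locked(d_bay_dock)}

== RESULT ==
["at(bay)", "have(k3)", "key_at(k4,bay)", "locked(d_bay_dock)"]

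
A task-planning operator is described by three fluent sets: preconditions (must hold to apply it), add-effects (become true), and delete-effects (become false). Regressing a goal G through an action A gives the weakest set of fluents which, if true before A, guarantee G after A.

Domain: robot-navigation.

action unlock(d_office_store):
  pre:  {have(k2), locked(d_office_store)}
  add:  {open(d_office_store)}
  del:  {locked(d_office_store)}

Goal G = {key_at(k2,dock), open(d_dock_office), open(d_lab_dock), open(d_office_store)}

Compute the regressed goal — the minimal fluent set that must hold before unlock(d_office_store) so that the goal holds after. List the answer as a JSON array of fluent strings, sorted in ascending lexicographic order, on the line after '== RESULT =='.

Compute (G \ add) ∪ pre:
  G ∩ del = {}  (empty — regression defined)
  G \ add = {key_at(k2,dock), open(d_dock_office), open(d_lab_dock), open(d_office_store)} \ {open(d_office_store)} = {key_at(k2,dock), open(d_dock_office), open(d_lab_dock)}
  ∪ pre   = {key_at(k2,dock), open(d_dock_office), open(d_lab_dock)} ∪ {have(k2), locked(d_office_store)}
          = {have(k2), key_at(k2,dock), locked(d_office_store), open(d_dock_office), open(d_lab_dock)}

== RESULT ==
["have(k2)", "key_at(k2,dock)", "locked(d_office_store)", "open(d_dock_office)", "open(d_lab_dock)"]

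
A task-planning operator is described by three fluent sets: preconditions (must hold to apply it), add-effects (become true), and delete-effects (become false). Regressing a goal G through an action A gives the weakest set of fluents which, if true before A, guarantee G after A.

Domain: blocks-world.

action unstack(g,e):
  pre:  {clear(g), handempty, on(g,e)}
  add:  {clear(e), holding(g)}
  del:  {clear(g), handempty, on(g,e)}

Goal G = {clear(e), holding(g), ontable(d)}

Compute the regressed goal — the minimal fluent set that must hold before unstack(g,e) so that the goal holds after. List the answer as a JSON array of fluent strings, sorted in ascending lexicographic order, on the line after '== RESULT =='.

Regress:
  G ∩ del = {}  (empty — regression defined)
  G \ add = {clear(e), holding(g), ontable(d)} \ {clear(e), holding(g)} = {ontable(d)}
  ∪ pre   = {ontable(d)} ∪ {clear(g), handempty, on(g,e)}
          = {clear(g), handempty, on(g,e), ontable(d)}

== RESULT ==
["clear(g)", "handempty", "on(g,e)", "ontable(d)"]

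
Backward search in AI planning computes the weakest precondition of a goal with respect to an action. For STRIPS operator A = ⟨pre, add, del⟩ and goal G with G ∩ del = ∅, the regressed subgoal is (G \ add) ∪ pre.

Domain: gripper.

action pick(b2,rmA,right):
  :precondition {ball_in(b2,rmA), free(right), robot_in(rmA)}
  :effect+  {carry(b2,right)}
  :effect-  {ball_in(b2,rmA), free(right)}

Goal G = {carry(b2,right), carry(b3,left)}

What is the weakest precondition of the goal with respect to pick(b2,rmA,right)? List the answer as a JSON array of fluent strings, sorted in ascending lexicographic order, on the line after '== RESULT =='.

Regress:
  G ∩ del = {}  (empty — regression defined)
  G \ add = {carry(b2,right), carry(b3,left)} \ {carry(b2,right)} = {carry(b3,left)}
  ∪ pre   = {carry(b3,left)} ∪ {ball_in(b2,rmA), free(right), robot_in(rmA)}
          = {ball_in(b2,rmA), carry(b3,left), free(right), robot_in(rmA)}

== RESULT ==
["ball_in(b2,rmA)", "carry(b3,left)", "free(right)", "robot_in(rmA)"]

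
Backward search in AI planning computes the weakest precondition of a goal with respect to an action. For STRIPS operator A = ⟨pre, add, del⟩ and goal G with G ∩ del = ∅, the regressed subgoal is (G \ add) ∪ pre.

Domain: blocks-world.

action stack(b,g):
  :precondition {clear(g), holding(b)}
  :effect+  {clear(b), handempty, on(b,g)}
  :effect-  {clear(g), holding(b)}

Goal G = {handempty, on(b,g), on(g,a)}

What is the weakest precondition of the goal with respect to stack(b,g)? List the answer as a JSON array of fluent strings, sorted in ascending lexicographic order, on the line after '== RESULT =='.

Compute (G \ add) ∪ pre:
  G ∩ del = {}  (empty — regression defined)
  G \ add = {handempty, on(b,g), on(g,a)} \ {clear(b), handempty, on(b,g)} = {on(g,a)}
  ∪ pre   = {on(g,a)} ∪ {clear(g), holding(b)}
          = {clear(g), holding(b), on(g,a)}

== RESULT ==
["clear(g)", "holding(b)", "on(g,a)"]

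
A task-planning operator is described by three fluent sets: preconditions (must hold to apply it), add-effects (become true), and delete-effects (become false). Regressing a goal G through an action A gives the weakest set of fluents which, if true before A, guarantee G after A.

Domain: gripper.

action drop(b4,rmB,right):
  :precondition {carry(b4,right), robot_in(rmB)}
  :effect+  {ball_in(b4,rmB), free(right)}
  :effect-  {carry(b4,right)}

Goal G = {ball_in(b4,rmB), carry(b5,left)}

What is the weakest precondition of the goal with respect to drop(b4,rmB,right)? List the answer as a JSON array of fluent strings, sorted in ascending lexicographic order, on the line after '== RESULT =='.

Compute (G \ add) ∪ pre:
  G ∩ del = {}  (empty — regression defined)
  G \ add = {ball_in(b4,rmB), carry(b5,left)} \ {ball_in(b4,rmB), free(right)} = {carry(b5,left)}
  ∪ pre   = {carry(b5,left)} ∪ {carry(b4,right), robot_in(rmB)}
          = {carry(b4,right), carry(b5,left), robot_in(rmB)}

== RESULT ==
["carry(b4,right)", "carry(b5,left)", "robot_in(rmB)"]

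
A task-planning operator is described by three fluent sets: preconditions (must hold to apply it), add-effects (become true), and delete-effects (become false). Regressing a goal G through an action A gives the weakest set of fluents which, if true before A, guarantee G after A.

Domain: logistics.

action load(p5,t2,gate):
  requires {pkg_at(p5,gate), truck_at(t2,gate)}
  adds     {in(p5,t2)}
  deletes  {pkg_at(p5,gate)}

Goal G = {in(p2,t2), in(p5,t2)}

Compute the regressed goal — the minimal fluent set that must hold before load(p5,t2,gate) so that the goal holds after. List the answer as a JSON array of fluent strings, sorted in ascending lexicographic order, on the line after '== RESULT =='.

Regress:
  G ∩ del = {}  (empty — regression defined)
  G \ add = {in(p2,t2), in(p5,t2)} \ {in(p5,t2)} = {in(p2,t2)}
  ∪ pre   = {in(p2,t2)} ∪ {pkg_at(p5,gate), truck_at(t2,gate)}
          = {in(p2,t2), pkg_at(p5,gate), truck_at(t2,gate)}

== RESULT ==
["in(p2,t2)", "pkg_at(p5,gate)", "truck_at(t2,gate)"]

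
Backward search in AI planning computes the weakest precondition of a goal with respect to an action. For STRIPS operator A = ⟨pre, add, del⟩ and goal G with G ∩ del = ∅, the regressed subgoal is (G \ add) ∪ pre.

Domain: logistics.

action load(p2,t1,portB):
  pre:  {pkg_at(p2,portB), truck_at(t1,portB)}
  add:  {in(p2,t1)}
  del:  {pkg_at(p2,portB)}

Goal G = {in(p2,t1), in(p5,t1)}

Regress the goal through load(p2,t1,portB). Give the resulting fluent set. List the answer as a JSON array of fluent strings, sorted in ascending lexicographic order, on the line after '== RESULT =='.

Regress:
  G ∩ del = {}  (empty — regression defined)
  G \ add = {in(p2,t1), in(p5,t1)} \ {in(p2,t1)} = {in(p5,t1)}
  ∪ pre   = {in(p5,t1)} ∪ {pkg_at(p2,portB), truck_at(t1,portB)}
          = {in(p5,t1), pkg_at(p2,portB), truck_at(t1,portB)}

== RESULT ==
["in(p5,t1)", "pkg_at(p2,portB)", "truck_at(t1,portB)"]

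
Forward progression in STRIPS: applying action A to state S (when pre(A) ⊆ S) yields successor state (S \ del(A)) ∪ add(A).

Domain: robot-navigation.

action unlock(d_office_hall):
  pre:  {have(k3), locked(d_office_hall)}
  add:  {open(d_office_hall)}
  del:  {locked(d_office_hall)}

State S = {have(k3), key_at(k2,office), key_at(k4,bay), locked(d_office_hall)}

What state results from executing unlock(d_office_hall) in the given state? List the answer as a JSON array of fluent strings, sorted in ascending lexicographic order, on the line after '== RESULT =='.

Progress:
  pre ⊆ S: {have(k3), locked(d_office_hall)} ⊆ S  — applicable
  S \ del = {have(k3), key_at(k2,office), key_at(k4,bay)}
  ∪ add   = {have(k3), key_at(k2,office), key_at(k4,bay), open(d_office_hall)}

== RESULT ==
["have(k3)", "key_at(k2,office)", "key_at(k4,bay)", "open(d_office_hall)"]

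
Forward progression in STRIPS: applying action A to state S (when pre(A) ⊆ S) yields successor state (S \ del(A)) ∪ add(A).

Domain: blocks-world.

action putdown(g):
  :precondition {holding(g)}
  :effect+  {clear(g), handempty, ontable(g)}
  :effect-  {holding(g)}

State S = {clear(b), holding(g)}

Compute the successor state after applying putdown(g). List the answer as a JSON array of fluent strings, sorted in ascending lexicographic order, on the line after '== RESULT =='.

Progress:
  pre ⊆ S: {holding(g)} ⊆ S  — applicable
  S \ del = {clear(b)}
  ∪ add   = {clear(b), clear(g), handempty, ontable(g)}

== RESULT ==
["clear(b)", "clear(g)", "handempty", "ontable(g)"]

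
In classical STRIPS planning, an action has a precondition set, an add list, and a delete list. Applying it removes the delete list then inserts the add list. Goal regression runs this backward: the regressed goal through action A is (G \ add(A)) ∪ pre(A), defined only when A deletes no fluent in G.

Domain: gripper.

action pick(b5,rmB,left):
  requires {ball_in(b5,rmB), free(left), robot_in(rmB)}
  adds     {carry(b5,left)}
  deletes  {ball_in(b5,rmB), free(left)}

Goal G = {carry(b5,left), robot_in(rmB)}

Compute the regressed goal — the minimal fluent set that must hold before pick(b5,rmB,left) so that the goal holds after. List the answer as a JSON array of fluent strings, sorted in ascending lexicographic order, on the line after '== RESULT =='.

Compute (G \ add) ∪ pre:
  G ∩ del = {}  (empty — regression defined)
  G \ add = {carry(b5,left), robot_in(rmB)} \ {carry(b5,left)} = {robot_in(rmB)}
  ∪ pre   = {robot_in(rmB)} ∪ {ball_in(b5,rmB), free(left), robot_in(rmB)}
          = {ball_in(b5,rmB), free(left), robot_in(rmB)}

== RESULT ==
["ball_in(b5,rmB)", "free(left)", "robot_in(rmB)"]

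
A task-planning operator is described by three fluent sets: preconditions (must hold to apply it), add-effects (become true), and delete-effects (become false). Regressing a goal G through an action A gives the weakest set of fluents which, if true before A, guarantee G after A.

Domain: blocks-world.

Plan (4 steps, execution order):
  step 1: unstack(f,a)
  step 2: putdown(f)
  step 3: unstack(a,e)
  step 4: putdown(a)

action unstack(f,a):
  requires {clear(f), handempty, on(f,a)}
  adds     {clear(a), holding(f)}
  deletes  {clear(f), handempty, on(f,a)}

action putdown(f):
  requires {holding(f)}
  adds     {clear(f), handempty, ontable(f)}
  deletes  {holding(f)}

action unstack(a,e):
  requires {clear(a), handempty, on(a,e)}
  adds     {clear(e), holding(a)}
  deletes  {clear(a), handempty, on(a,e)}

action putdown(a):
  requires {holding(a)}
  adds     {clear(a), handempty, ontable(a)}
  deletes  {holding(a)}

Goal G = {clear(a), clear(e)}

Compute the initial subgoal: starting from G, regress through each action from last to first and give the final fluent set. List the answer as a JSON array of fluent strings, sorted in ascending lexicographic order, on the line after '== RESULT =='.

Regress step by step:
  through step 4 (putdown(a)): drop {clear(a)}, keep {clear(e)}, require {holding(a)}
    → {clear(e), holding(a)}
  through step 3 (unstack(a,e)): drop {clear(e), holding(a)}, keep {}, require {clear(a), handempty, on(a,e)}
    → {clear(a), handempty, on(a,e)}
  through step 2 (putdown(f)): drop {handempty}, keep {clear(a), on(a,e)}, require {holding(f)}
    → {clear(a), holding(f), on(a,e)}
  through step 1 (unstack(f,a)): drop {clear(a), holding(f)}, keep {on(a,e)}, require {clear(f), handempty, on(f,a)}
    → {clear(f), handempty, on(a,e), on(f,a)}

== RESULT ==
["clear(f)", "handempty", "on(a,e)", "on(f,a)"]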